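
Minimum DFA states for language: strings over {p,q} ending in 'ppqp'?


Track the longest suffix of input matching a prefix of 'ppqp': 5 classes (prefixes of length 0..4)
Minimal DFA: 5 states


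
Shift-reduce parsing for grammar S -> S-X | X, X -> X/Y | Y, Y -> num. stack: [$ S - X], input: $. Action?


handle 'S-X' on top; lookahead ∈ FOLLOW(S) = {-, $}
Action: reduce (S -> S-X)


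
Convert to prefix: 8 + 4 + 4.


left-to-right (same/higher precedence on left): tree is (+ (+ 8 4) 4)
Prefix: + + 8 4 4


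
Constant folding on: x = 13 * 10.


13 * 10 = 130 at compile time
Optimized: x = 130


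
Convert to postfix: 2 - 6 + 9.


Left to right (same or higher precedence on left)
Postfix: 2 6 - 9 +


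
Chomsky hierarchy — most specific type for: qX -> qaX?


LHS has context (more than one symbol) and |LHS| ≤ |RHS|
Classification: Type 1 (Context-Sensitive)


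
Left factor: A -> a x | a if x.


Common prefix: 'a'
Factored: A -> a A', A' -> x | if x


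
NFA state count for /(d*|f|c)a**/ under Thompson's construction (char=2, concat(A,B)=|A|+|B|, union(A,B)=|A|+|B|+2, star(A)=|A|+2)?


Syntax tree has 4 char leaf(s), 2 union(s), 3 star(s)
chars contribute 4×2 = 8; each union adds +2; each star adds +2
Total: 8 + 4 + 6 = 18 states


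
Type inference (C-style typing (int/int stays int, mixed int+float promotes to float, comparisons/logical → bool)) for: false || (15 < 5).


Operand types: bool || bool
Rule: logical operators take bool operands and yield bool
Result type: bool


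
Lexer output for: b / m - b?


Scan left to right, longest-match per lexeme
Tokens: ID(b), OP(/), ID(m), OP(-), ID(b)


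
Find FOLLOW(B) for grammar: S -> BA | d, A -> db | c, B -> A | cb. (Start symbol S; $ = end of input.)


$ ∈ FOLLOW(S). For each A -> αBβ: add FIRST(β)\{ε} to FOLLOW(B); if β nullable, add FOLLOW(A).
FOLLOW(B) = {c, d}


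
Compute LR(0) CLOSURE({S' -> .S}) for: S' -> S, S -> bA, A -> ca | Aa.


Start: S' -> .S
For each item with dot before a nonterminal B, add B -> .γ for every B-production
Closure: [S' -> .S, S -> .bA]


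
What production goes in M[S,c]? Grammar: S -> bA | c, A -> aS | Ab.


For [S, c]: 'c' ∈ FIRST(c)
Entry: S -> c


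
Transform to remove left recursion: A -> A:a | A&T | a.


Left-recursive alternatives: A:a, A&T; non-recursive: a
Introduce A': A -> aA', A' -> :aA' | &TA' | ε


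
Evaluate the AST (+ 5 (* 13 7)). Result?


Evaluate inner: (* 13 7) = 91
Evaluate root: (+ 5 91) = 96
Result: 96


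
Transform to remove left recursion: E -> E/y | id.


Left-recursive alternatives: E/y; non-recursive: id
Introduce E': E -> idE', E' -> /yE' | ε


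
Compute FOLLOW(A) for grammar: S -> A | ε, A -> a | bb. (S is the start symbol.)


$ ∈ FOLLOW(S). For each A -> αBβ: add FIRST(β)\{ε} to FOLLOW(B); if β nullable, add FOLLOW(A).
FOLLOW(A) = {$}


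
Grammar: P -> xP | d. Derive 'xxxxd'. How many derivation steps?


Derivation: P => xP => xxP => xxxP => xxxxP => xxxxd
Steps: 5


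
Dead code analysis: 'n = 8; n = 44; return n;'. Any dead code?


first assignment to n is overwritten before any read
Dead: 'n = 8'


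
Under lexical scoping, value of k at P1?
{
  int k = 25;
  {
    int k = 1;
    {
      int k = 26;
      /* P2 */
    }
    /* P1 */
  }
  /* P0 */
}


k declared in the same block as P1
k = 1


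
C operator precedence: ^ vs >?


'>' is relational (level 7); '^' is bitwise XOR (level 4)
Higher level binds tighter
'>' has higher precedence than '^'


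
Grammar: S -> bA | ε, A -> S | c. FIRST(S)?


Per alternative of S: FIRST(bA) = {b}; FIRST(ε) = {ε}
FIRST(S) = {b, ε}


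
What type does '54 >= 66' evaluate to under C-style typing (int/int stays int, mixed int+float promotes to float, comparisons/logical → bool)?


Operand types: int >= int
Rule: comparison yields bool
Result type: bool


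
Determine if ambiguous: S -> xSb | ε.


balanced x^n…b^n: each string has a unique parse
Unambiguous


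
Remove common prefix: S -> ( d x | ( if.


Common prefix: '('
Factored: S -> ( S', S' -> d x | if


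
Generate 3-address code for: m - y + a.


Break into single-operator statements:
t1 = m - y
t2 = t1 + a


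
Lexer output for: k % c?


Scan left to right, longest-match per lexeme
Tokens: ID(k), OP(%), ID(c)


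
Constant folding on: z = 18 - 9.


18 - 9 = 9 at compile time
Optimized: z = 9


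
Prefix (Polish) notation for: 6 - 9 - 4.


left-to-right (same/higher precedence on left): tree is (- (- 6 9) 4)
Prefix: - - 6 9 4


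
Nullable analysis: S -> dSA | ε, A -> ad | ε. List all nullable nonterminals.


A nonterminal is nullable iff some alternative derives ε (directly, or every symbol in it is nullable)
Nullable: {A, S}


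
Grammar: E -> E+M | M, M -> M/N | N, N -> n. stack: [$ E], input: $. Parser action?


start symbol E on stack, input exhausted
Action: accept


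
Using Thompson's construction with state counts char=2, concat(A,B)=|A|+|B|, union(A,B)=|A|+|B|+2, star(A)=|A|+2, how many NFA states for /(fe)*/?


Syntax tree has 2 char leaf(s), 0 union(s), 1 star(s)
chars contribute 2×2 = 4; each union adds +2; each star adds +2
Total: 4 + 0 + 2 = 6 states


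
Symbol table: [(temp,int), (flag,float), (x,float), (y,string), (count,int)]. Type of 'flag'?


Lookup 'flag' → type float


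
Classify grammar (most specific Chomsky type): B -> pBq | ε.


Single nonterminal LHS, but p^n q^n is not regular
Classification: Type 2 (Context-Free)


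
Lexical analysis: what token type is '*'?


Pattern: operator symbol
Type: OPERATOR


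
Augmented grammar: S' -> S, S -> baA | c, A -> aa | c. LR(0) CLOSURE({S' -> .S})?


Start: S' -> .S
For each item with dot before a nonterminal B, add B -> .γ for every B-production
Closure: [S' -> .S, S -> .baA, S -> .c]


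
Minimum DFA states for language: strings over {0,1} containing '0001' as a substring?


KMP-style automaton: 4 progress states + 1 absorbing accept = 5
Minimal DFA: 5 states


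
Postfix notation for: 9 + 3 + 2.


Left to right (same or higher precedence on left)
Postfix: 9 3 + 2 +


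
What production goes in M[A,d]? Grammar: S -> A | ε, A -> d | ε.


For [A, d]: 'd' ∈ FIRST(d)
Entry: A -> d


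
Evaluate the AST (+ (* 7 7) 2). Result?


Evaluate inner: (* 7 7) = 49
Evaluate root: (+ 49 2) = 51
Result: 51


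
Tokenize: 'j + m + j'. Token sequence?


Scan left to right, longest-match per lexeme
Tokens: ID(j), OP(+), ID(m), OP(+), ID(j)


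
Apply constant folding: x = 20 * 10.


20 * 10 = 200 at compile time
Optimized: x = 200


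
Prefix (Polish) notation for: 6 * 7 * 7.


left-to-right (same/higher precedence on left): tree is (* (* 6 7) 7)
Prefix: * * 6 7 7


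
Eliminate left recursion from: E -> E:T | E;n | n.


Left-recursive alternatives: E:T, E;n; non-recursive: n
Introduce E': E -> nE', E' -> :TE' | ;nE' | ε


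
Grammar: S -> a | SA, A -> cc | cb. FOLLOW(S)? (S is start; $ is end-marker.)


$ ∈ FOLLOW(S). For each A -> αBβ: add FIRST(β)\{ε} to FOLLOW(B); if β nullable, add FOLLOW(A).
FOLLOW(S) = {$, c}


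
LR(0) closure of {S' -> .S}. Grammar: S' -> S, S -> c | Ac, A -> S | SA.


Start: S' -> .S
For each item with dot before a nonterminal B, add B -> .γ for every B-production
Closure: [S' -> .S, S -> .c, S -> .Ac, A -> .S, A -> .SA]


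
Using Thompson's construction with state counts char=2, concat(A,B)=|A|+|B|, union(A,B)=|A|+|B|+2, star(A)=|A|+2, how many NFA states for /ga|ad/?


Syntax tree has 4 char leaf(s), 1 union(s), 0 star(s)
chars contribute 4×2 = 8; each union adds +2; each star adds +2
Total: 8 + 2 + 0 = 10 states


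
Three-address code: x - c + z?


Break into single-operator statements:
t1 = x - c
t2 = t1 + z


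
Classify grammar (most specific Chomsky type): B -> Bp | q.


Left-linear: every RHS is a terminal or one nonterminal followed by a terminal
Classification: Type 3 (Regular)


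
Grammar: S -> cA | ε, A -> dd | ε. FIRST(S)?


Per alternative of S: FIRST(cA) = {c}; FIRST(ε) = {ε}
FIRST(S) = {c, ε}


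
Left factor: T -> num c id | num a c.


Common prefix: 'num'
Factored: T -> num T', T' -> c id | a c


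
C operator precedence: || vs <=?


'<=' is relational (level 7); '||' is logical OR (level 1)
Higher level binds tighter
'<=' has higher precedence than '||'


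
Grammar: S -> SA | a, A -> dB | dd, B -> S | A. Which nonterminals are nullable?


A nonterminal is nullable iff some alternative derives ε (directly, or every symbol in it is nullable)
Nullable: {}


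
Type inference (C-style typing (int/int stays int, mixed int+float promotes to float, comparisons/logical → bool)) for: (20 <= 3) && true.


Operand types: bool && bool
Rule: logical operators take bool operands and yield bool
Result type: bool


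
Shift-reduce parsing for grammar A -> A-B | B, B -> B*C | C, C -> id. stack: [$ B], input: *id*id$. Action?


shift '*' to continue B -> B*C
Action: shift


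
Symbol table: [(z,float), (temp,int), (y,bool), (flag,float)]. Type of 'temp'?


Lookup 'temp' → type int


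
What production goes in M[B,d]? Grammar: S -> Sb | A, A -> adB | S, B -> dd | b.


For [B, d]: 'd' ∈ FIRST(dd)
Entry: B -> dd


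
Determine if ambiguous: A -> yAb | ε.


balanced y^n…b^n: each string has a unique parse
Unambiguous


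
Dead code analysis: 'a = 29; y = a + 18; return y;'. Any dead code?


a is read by y's definition; y is returned
No dead code


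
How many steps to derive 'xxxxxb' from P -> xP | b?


Derivation: P => xP => xxP => xxxP => xxxxP => xxxxxP => xxxxxb
Steps: 6


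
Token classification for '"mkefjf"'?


Pattern: double-quoted sequence
Type: STRING_LITERAL


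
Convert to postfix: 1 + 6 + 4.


Left to right (same or higher precedence on left)
Postfix: 1 6 + 4 +


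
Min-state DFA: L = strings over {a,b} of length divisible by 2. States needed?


Track length mod 2: states 0..1, accept at 0
Minimal DFA: 2 states


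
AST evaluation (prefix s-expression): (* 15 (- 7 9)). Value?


Evaluate inner: (- 7 9) = -2
Evaluate root: (* 15 -2) = -30
Result: -30


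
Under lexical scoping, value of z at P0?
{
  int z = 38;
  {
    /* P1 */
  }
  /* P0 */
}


z declared in the same block as P0
z = 38


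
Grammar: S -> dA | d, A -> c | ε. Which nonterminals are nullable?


A nonterminal is nullable iff some alternative derives ε (directly, or every symbol in it is nullable)
Nullable: {A}


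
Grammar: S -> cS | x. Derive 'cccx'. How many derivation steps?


Derivation: S => cS => ccS => cccS => cccx
Steps: 4


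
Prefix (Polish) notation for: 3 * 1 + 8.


left-to-right (same/higher precedence on left): tree is (+ (* 3 1) 8)
Prefix: + * 3 1 8


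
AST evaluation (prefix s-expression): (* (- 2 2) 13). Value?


Evaluate inner: (- 2 2) = 0
Evaluate root: (* 0 13) = 0
Result: 0


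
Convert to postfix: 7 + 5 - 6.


Left to right (same or higher precedence on left)
Postfix: 7 5 + 6 -


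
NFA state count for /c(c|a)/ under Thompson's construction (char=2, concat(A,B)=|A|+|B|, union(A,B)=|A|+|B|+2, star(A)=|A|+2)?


Syntax tree has 3 char leaf(s), 1 union(s), 0 star(s)
chars contribute 3×2 = 6; each union adds +2; each star adds +2
Total: 6 + 2 + 0 = 8 states


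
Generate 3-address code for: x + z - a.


Break into single-operator statements:
t1 = x + z
t2 = t1 - a


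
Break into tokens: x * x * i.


Scan left to right, longest-match per lexeme
Tokens: ID(x), OP(*), ID(x), OP(*), ID(i)


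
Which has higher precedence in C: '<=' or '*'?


'*' is multiplicative (level 10); '<=' is relational (level 7)
Higher level binds tighter
'*' has higher precedence than '<='


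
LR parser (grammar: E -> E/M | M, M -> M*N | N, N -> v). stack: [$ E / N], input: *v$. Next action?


'N' (not preceded by M*) is the handle for M -> N
Action: reduce (M -> N)


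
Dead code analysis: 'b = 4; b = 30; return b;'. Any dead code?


first assignment to b is overwritten before any read
Dead: 'b = 4'


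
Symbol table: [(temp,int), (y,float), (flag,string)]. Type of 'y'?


Lookup 'y' → type float


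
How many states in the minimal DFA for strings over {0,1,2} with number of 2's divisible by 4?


Track (count of 2) mod 4: states 0..3, accept at 0
Minimal DFA: 4 states


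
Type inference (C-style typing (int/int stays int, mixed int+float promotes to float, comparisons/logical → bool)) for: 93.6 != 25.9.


Operand types: float != float
Rule: comparison yields bool
Result type: bool


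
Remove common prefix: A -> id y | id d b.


Common prefix: 'id'
Factored: A -> id A', A' -> y | d b


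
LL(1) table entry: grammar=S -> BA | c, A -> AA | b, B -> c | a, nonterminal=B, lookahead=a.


For [B, a]: 'a' ∈ FIRST(a)
Entry: B -> a


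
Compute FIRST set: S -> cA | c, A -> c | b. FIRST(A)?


Per alternative of A: FIRST(c) = {c}; FIRST(b) = {b}
FIRST(A) = {b, c}


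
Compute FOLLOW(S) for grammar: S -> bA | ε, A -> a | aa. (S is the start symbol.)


$ ∈ FOLLOW(S). For each A -> αBβ: add FIRST(β)\{ε} to FOLLOW(B); if β nullable, add FOLLOW(A).
FOLLOW(S) = {$}


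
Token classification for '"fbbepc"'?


Pattern: double-quoted sequence
Type: STRING_LITERAL


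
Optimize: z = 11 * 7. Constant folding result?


11 * 7 = 77 at compile time
Optimized: z = 77


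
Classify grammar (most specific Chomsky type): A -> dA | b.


Right-linear: every RHS is a terminal or a terminal followed by one nonterminal
Classification: Type 3 (Regular)


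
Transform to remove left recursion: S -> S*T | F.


Left-recursive alternatives: S*T; non-recursive: F
Introduce S': S -> FS', S' -> *TS' | ε


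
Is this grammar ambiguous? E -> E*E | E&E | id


'id*id&id' has two parse trees (no precedence encoded between * and &)
Ambiguous


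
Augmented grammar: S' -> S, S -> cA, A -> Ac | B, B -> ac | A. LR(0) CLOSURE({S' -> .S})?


Start: S' -> .S
For each item with dot before a nonterminal B, add B -> .γ for every B-production
Closure: [S' -> .S, S -> .cA]


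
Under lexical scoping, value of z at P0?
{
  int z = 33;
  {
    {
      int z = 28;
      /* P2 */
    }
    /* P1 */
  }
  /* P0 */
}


z declared in the same block as P0
z = 33


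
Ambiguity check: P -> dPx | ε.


balanced d^n…x^n: each string has a unique parse
Unambiguous


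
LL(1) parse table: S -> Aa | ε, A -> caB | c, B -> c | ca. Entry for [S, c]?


For [S, c]: 'c' ∈ FIRST(Aa)
Entry: S -> Aa


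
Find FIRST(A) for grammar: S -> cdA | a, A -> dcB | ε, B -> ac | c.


Per alternative of A: FIRST(dcB) = {d}; FIRST(ε) = {ε}
FIRST(A) = {d, ε}


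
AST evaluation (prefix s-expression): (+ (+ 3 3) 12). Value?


Evaluate inner: (+ 3 3) = 6
Evaluate root: (+ 6 12) = 18
Result: 18


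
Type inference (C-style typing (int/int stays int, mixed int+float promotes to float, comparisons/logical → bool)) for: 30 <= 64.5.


Operand types: int <= float
Rule: comparison yields bool
Result type: bool


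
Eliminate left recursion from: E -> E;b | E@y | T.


Left-recursive alternatives: E;b, E@y; non-recursive: T
Introduce E': E -> TE', E' -> ;bE' | @yE' | ε


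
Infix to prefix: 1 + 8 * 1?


'*' binds tighter: tree is (+ 1 (* 8 1))
Prefix: + 1 * 8 1


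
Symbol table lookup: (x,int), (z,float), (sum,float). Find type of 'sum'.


Lookup 'sum' → type float


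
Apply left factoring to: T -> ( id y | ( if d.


Common prefix: '('
Factored: T -> ( T', T' -> id y | if d


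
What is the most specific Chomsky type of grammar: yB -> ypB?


LHS has context (more than one symbol) and |LHS| ≤ |RHS|
Classification: Type 1 (Context-Sensitive)


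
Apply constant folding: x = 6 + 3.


6 + 3 = 9 at compile time
Optimized: x = 9


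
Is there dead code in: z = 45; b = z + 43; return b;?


z is read by b's definition; b is returned
No dead code


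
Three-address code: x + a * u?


Break into single-operator statements:
t1 = a * u
t2 = x + t1


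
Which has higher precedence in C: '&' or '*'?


'*' is multiplicative (level 10); '&' is bitwise AND (level 5)
Higher level binds tighter
'*' has higher precedence than '&'


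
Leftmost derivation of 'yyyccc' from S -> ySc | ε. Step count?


Derivation: S => ySc => yyScc => yyySccc => yyyccc
Steps: 4


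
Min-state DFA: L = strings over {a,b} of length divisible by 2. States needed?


Track length mod 2: states 0..1, accept at 0
Minimal DFA: 2 states


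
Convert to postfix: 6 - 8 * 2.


* has higher precedence, evaluate 8*2 first
Postfix: 6 8 2 * -


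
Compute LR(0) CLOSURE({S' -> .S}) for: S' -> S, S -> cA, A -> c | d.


Start: S' -> .S
For each item with dot before a nonterminal B, add B -> .γ for every B-production
Closure: [S' -> .S, S -> .cA]


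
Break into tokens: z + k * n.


Scan left to right, longest-match per lexeme
Tokens: ID(z), OP(+), ID(k), OP(*), ID(n)


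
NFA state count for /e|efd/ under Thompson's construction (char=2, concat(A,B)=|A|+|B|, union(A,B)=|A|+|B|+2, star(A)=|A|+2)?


Syntax tree has 4 char leaf(s), 1 union(s), 0 star(s)
chars contribute 4×2 = 8; each union adds +2; each star adds +2
Total: 8 + 2 + 0 = 10 states


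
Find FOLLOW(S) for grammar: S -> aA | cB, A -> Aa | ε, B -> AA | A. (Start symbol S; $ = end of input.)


$ ∈ FOLLOW(S). For each A -> αBβ: add FIRST(β)\{ε} to FOLLOW(B); if β nullable, add FOLLOW(A).
FOLLOW(S) = {$}


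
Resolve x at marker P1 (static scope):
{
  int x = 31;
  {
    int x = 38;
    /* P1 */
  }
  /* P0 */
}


x declared in the same block as P1
x = 38


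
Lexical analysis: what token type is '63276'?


Pattern: digits only
Type: INTEGER_LITERAL


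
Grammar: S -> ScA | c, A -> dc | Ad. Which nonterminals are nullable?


A nonterminal is nullable iff some alternative derives ε (directly, or every symbol in it is nullable)
Nullable: {}


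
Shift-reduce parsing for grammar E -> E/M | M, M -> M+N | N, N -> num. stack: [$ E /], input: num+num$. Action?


no handle ('E/' is not any RHS); shift 'num'
Action: shift


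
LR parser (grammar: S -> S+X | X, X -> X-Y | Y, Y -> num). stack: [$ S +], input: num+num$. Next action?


no handle ('S+' is not any RHS); shift 'num'
Action: shift


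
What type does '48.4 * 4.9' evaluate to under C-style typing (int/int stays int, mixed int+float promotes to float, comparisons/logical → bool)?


Operand types: float * float
Rule: mixed int/float promotes to float; int/int stays int
Result type: float


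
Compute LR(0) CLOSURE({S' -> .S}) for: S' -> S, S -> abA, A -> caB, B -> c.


Start: S' -> .S
For each item with dot before a nonterminal B, add B -> .γ for every B-production
Closure: [S' -> .S, S -> .abA]


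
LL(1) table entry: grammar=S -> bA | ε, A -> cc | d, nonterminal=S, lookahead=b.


For [S, b]: 'b' ∈ FIRST(bA)
Entry: S -> bA


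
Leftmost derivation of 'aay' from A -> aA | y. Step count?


Derivation: A => aA => aaA => aay
Steps: 3


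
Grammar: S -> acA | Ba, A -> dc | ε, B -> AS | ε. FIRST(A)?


Per alternative of A: FIRST(dc) = {d}; FIRST(ε) = {ε}
FIRST(A) = {d, ε}


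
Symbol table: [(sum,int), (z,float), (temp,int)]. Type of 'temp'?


Lookup 'temp' → type int


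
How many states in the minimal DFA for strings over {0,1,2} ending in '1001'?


Track the longest suffix of input matching a prefix of '1001': 5 classes (prefixes of length 0..4)
Minimal DFA: 5 states


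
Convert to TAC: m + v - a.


Break into single-operator statements:
t1 = m + v
t2 = t1 - a


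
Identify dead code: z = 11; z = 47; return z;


first assignment to z is overwritten before any read
Dead: 'z = 11'


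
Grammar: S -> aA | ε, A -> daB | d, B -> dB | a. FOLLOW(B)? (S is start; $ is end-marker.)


$ ∈ FOLLOW(S). For each A -> αBβ: add FIRST(β)\{ε} to FOLLOW(B); if β nullable, add FOLLOW(A).
FOLLOW(B) = {$}


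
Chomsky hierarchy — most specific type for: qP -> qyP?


LHS has context (more than one symbol) and |LHS| ≤ |RHS|
Classification: Type 1 (Context-Sensitive)


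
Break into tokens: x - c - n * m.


Scan left to right, longest-match per lexeme
Tokens: ID(x), OP(-), ID(c), OP(-), ID(n), OP(*), ID(m)


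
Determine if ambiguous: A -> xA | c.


right-linear, alternatives start with distinct terminals 'x' vs 'c': unique leftmost derivation
Unambiguous


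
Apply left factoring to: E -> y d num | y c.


Common prefix: 'y'
Factored: E -> y E', E' -> d num | c


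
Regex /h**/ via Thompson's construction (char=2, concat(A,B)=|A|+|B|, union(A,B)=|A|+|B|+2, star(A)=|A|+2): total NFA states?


Syntax tree has 1 char leaf(s), 0 union(s), 2 star(s)
chars contribute 1×2 = 2; each union adds +2; each star adds +2
Total: 2 + 0 + 4 = 6 states


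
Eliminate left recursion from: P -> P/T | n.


Left-recursive alternatives: P/T; non-recursive: n
Introduce P': P -> nP', P' -> /TP' | ε


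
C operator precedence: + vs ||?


'+' is additive (level 9); '||' is logical OR (level 1)
Higher level binds tighter
'+' has higher precedence than '||'


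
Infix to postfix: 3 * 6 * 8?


Left to right (same or higher precedence on left)
Postfix: 3 6 * 8 *


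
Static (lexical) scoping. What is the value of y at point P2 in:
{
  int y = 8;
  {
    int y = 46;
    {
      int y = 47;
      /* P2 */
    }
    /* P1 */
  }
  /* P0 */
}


y declared in the same block as P2
y = 47


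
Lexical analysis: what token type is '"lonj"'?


Pattern: double-quoted sequence
Type: STRING_LITERAL


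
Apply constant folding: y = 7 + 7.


7 + 7 = 14 at compile time
Optimized: y = 14


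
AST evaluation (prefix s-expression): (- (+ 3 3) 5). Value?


Evaluate inner: (+ 3 3) = 6
Evaluate root: (- 6 5) = 1
Result: 1


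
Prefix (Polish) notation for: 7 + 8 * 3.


'*' binds tighter: tree is (+ 7 (* 8 3))
Prefix: + 7 * 8 3


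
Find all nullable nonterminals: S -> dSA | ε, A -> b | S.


A nonterminal is nullable iff some alternative derives ε (directly, or every symbol in it is nullable)
Nullable: {A, S}


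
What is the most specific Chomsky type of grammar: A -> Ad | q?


Left-linear: every RHS is a terminal or one nonterminal followed by a terminal
Classification: Type 3 (Regular)


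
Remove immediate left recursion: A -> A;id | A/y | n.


Left-recursive alternatives: A;id, A/y; non-recursive: n
Introduce A': A -> nA', A' -> ;idA' | /yA' | ε


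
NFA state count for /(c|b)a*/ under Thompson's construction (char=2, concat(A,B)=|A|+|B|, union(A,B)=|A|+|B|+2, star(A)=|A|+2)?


Syntax tree has 3 char leaf(s), 1 union(s), 1 star(s)
chars contribute 3×2 = 6; each union adds +2; each star adds +2
Total: 6 + 2 + 2 = 10 states


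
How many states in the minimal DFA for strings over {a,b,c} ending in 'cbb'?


Track the longest suffix of input matching a prefix of 'cbb': 4 classes (prefixes of length 0..3)
Minimal DFA: 4 states


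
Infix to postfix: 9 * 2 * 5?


Left to right (same or higher precedence on left)
Postfix: 9 2 * 5 *


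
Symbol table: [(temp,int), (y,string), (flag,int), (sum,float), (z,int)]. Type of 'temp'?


Lookup 'temp' → type int


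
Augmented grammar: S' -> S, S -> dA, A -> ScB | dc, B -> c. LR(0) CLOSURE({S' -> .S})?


Start: S' -> .S
For each item with dot before a nonterminal B, add B -> .γ for every B-production
Closure: [S' -> .S, S -> .dA]


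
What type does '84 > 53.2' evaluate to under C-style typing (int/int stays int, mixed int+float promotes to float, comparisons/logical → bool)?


Operand types: int > float
Rule: comparison yields bool
Result type: bool


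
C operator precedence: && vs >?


'>' is relational (level 7); '&&' is logical AND (level 2)
Higher level binds tighter
'>' has higher precedence than '&&'


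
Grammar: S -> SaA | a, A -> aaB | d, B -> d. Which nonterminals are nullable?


A nonterminal is nullable iff some alternative derives ε (directly, or every symbol in it is nullable)
Nullable: {}


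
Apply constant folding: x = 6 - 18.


6 - 18 = -12 at compile time
Optimized: x = -12


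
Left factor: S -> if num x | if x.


Common prefix: 'if'
Factored: S -> if S', S' -> num x | x


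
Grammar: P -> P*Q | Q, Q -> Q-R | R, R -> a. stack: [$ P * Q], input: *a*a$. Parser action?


handle 'P*Q' on top; lookahead ∈ FOLLOW(P) = {*, $}
Action: reduce (P -> P*Q)


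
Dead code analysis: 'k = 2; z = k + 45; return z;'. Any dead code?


k is read by z's definition; z is returned
No dead code


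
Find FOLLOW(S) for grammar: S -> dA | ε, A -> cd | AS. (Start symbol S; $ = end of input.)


$ ∈ FOLLOW(S). For each A -> αBβ: add FIRST(β)\{ε} to FOLLOW(B); if β nullable, add FOLLOW(A).
FOLLOW(S) = {$, d}


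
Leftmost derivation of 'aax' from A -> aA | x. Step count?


Derivation: A => aA => aaA => aax
Steps: 3


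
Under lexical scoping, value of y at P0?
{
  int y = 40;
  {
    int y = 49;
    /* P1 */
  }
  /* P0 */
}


y declared in the same block as P0
y = 40


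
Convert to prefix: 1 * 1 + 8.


left-to-right (same/higher precedence on left): tree is (+ (* 1 1) 8)
Prefix: + * 1 1 8


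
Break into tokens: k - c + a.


Scan left to right, longest-match per lexeme
Tokens: ID(k), OP(-), ID(c), OP(+), ID(a)


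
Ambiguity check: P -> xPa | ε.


balanced x^n…a^n: each string has a unique parse
Unambiguous


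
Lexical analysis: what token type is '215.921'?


Pattern: digits with a decimal point
Type: FLOAT_LITERAL


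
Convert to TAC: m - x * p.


Break into single-operator statements:
t1 = x * p
t2 = m - t1


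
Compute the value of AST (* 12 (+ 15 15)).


Evaluate inner: (+ 15 15) = 30
Evaluate root: (* 12 30) = 360
Result: 360


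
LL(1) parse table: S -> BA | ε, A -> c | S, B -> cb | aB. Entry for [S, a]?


For [S, a]: 'a' ∈ FIRST(BA)
Entry: S -> BA


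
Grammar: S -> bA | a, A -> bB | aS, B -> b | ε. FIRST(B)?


Per alternative of B: FIRST(b) = {b}; FIRST(ε) = {ε}
FIRST(B) = {b, ε}


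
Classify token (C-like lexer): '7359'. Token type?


Pattern: digits only
Type: INTEGER_LITERAL


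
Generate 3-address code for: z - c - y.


Break into single-operator statements:
t1 = z - c
t2 = t1 - y


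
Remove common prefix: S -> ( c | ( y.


Common prefix: '('
Factored: S -> ( S', S' -> c | y


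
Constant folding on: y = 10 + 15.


10 + 15 = 25 at compile time
Optimized: y = 25


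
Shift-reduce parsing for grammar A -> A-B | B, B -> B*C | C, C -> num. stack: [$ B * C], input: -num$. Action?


handle 'B*C' on top
Action: reduce (B -> B*C)


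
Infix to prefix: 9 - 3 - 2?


left-to-right (same/higher precedence on left): tree is (- (- 9 3) 2)
Prefix: - - 9 3 2


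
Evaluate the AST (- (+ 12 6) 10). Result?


Evaluate inner: (+ 12 6) = 18
Evaluate root: (- 18 10) = 8
Result: 8


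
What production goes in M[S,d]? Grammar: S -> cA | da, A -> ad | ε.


For [S, d]: 'd' ∈ FIRST(da)
Entry: S -> da


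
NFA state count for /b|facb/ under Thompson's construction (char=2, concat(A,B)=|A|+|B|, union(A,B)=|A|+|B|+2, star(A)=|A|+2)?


Syntax tree has 5 char leaf(s), 1 union(s), 0 star(s)
chars contribute 5×2 = 10; each union adds +2; each star adds +2
Total: 10 + 2 + 0 = 12 states


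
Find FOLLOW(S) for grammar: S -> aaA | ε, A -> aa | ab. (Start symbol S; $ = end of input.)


$ ∈ FOLLOW(S). For each A -> αBβ: add FIRST(β)\{ε} to FOLLOW(B); if β nullable, add FOLLOW(A).
FOLLOW(S) = {$}


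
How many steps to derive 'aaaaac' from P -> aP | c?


Derivation: P => aP => aaP => aaaP => aaaaP => aaaaaP => aaaaac
Steps: 6


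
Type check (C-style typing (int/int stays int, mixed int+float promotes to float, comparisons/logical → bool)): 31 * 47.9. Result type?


Operand types: int * float
Rule: mixed int/float promotes to float; int/int stays int
Result type: float


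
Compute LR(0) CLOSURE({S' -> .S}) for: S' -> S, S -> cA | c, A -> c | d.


Start: S' -> .S
For each item with dot before a nonterminal B, add B -> .γ for every B-production
Closure: [S' -> .S, S -> .cA, S -> .c]


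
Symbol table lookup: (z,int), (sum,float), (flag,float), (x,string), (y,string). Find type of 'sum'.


Lookup 'sum' → type float


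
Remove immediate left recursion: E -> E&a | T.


Left-recursive alternatives: E&a; non-recursive: T
Introduce E': E -> TE', E' -> &aE' | ε


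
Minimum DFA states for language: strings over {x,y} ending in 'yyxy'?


Track the longest suffix of input matching a prefix of 'yyxy': 5 classes (prefixes of length 0..4)
Minimal DFA: 5 states


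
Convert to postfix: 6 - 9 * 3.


* has higher precedence, evaluate 9*3 first
Postfix: 6 9 3 * -


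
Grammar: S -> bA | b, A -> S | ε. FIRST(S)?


Per alternative of S: FIRST(bA) = {b}; FIRST(b) = {b}
FIRST(S) = {b}


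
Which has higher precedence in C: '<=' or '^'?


'<=' is relational (level 7); '^' is bitwise XOR (level 4)
Higher level binds tighter
'<=' has higher precedence than '^'


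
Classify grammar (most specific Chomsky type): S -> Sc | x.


Left-linear: every RHS is a terminal or one nonterminal followed by a terminal
Classification: Type 3 (Regular)


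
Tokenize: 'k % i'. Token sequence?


Scan left to right, longest-match per lexeme
Tokens: ID(k), OP(%), ID(i)


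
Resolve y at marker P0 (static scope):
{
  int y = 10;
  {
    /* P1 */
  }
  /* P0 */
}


y declared in the same block as P0
y = 10


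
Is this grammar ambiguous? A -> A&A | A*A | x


'x&x*x' has two parse trees (no precedence encoded between & and *)
Ambiguous


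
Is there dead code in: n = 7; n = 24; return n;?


first assignment to n is overwritten before any read
Dead: 'n = 7'


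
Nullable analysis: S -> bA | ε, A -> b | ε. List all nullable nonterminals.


A nonterminal is nullable iff some alternative derives ε (directly, or every symbol in it is nullable)
Nullable: {A, S}


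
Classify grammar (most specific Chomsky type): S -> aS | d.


Right-linear: every RHS is a terminal or a terminal followed by one nonterminal
Classification: Type 3 (Regular)


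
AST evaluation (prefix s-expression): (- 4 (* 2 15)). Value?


Evaluate inner: (* 2 15) = 30
Evaluate root: (- 4 30) = -26
Result: -26


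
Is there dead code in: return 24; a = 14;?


statement follows a return and is unreachable
Dead: 'a = 14'


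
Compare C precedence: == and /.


'/' is multiplicative (level 10); '==' is equality (level 6)
Higher level binds tighter
'/' has higher precedence than '=='


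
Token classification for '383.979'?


Pattern: digits with a decimal point
Type: FLOAT_LITERAL


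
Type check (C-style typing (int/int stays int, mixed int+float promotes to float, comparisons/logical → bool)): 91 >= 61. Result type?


Operand types: int >= int
Rule: comparison yields bool
Result type: bool


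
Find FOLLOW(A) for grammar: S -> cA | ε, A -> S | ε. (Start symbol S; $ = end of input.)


$ ∈ FOLLOW(S). For each A -> αBβ: add FIRST(β)\{ε} to FOLLOW(B); if β nullable, add FOLLOW(A).
FOLLOW(A) = {$}


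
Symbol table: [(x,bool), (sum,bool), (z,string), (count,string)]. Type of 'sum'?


Lookup 'sum' → type bool


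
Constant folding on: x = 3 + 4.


3 + 4 = 7 at compile time
Optimized: x = 7


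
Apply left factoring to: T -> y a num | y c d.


Common prefix: 'y'
Factored: T -> y T', T' -> a num | c d


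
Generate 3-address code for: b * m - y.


Break into single-operator statements:
t1 = b * m
t2 = t1 - y


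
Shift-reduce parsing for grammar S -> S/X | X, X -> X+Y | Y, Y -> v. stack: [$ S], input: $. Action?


start symbol S on stack, input exhausted
Action: accept


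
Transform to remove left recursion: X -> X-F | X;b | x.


Left-recursive alternatives: X-F, X;b; non-recursive: x
Introduce X': X -> xX', X' -> -FX' | ;bX' | ε


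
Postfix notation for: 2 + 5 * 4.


* has higher precedence, evaluate 5*4 first
Postfix: 2 5 4 * +


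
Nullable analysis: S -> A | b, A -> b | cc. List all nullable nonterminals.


A nonterminal is nullable iff some alternative derives ε (directly, or every symbol in it is nullable)
Nullable: {}


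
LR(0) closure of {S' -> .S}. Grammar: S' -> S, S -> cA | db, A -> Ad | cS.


Start: S' -> .S
For each item with dot before a nonterminal B, add B -> .γ for every B-production
Closure: [S' -> .S, S -> .cA, S -> .db]


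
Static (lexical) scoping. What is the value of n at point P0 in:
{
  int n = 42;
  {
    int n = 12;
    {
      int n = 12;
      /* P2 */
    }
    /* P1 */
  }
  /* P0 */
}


n declared in the same block as P0
n = 42


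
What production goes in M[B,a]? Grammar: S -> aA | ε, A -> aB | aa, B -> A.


For [B, a]: 'a' ∈ FIRST(A)
Entry: B -> A


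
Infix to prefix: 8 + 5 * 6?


'*' binds tighter: tree is (+ 8 (* 5 6))
Prefix: + 8 * 5 6


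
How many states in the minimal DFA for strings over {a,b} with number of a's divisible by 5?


Track (count of a) mod 5: states 0..4, accept at 0
Minimal DFA: 5 states


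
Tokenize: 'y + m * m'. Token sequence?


Scan left to right, longest-match per lexeme
Tokens: ID(y), OP(+), ID(m), OP(*), ID(m)


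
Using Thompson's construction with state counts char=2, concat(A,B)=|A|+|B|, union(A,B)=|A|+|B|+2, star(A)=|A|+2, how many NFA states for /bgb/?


Syntax tree has 3 char leaf(s), 0 union(s), 0 star(s)
chars contribute 3×2 = 6; each union adds +2; each star adds +2
Total: 6 + 0 + 0 = 6 states


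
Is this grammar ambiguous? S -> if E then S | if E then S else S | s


dangling else: 'if E then if E then s else s' parses two ways
Ambiguous


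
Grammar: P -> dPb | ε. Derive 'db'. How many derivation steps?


Derivation: P => dPb => db
Steps: 2


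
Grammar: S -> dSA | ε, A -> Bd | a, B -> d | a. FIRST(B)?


Per alternative of B: FIRST(d) = {d}; FIRST(a) = {a}
FIRST(B) = {a, d}


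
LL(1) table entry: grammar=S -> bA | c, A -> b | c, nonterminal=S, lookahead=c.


For [S, c]: 'c' ∈ FIRST(c)
Entry: S -> c


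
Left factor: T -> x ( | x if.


Common prefix: 'x'
Factored: T -> x T', T' -> ( | if


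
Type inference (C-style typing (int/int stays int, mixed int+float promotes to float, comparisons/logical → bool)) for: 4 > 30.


Operand types: int > int
Rule: comparison yields bool
Result type: bool


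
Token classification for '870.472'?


Pattern: digits with a decimal point
Type: FLOAT_LITERAL


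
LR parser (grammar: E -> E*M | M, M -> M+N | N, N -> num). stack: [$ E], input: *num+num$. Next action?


shift '*' to continue E -> E*M
Action: shift


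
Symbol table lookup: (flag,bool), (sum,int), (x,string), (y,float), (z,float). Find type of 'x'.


Lookup 'x' → type string


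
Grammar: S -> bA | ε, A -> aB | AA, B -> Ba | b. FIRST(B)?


Per alternative of B: FIRST(Ba) = {b}; FIRST(b) = {b}
FIRST(B) = {b}


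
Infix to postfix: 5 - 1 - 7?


Left to right (same or higher precedence on left)
Postfix: 5 1 - 7 -


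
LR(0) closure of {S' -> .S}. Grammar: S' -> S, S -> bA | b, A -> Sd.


Start: S' -> .S
For each item with dot before a nonterminal B, add B -> .γ for every B-production
Closure: [S' -> .S, S -> .bA, S -> .b]


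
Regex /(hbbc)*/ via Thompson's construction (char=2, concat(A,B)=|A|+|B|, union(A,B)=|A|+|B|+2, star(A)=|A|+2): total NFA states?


Syntax tree has 4 char leaf(s), 0 union(s), 1 star(s)
chars contribute 4×2 = 8; each union adds +2; each star adds +2
Total: 8 + 0 + 2 = 10 states


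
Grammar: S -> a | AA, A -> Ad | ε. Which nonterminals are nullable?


A nonterminal is nullable iff some alternative derives ε (directly, or every symbol in it is nullable)
Nullable: {A, S}


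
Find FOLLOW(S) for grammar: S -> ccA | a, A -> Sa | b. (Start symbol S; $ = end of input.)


$ ∈ FOLLOW(S). For each A -> αBβ: add FIRST(β)\{ε} to FOLLOW(B); if β nullable, add FOLLOW(A).
FOLLOW(S) = {$, a}


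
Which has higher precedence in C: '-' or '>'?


'-' is additive (level 9); '>' is relational (level 7)
Higher level binds tighter
'-' has higher precedence than '>'


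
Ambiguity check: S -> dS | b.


right-linear, alternatives start with distinct terminals 'd' vs 'b': unique leftmost derivation
Unambiguous


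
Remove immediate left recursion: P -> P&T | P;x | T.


Left-recursive alternatives: P&T, P;x; non-recursive: T
Introduce P': P -> TP', P' -> &TP' | ;xP' | ε


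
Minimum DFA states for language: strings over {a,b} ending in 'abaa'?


Track the longest suffix of input matching a prefix of 'abaa': 5 classes (prefixes of length 0..4)
Minimal DFA: 5 states


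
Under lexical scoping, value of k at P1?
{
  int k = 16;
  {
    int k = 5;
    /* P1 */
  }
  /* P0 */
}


k declared in the same block as P1
k = 5


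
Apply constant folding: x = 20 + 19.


20 + 19 = 39 at compile time
Optimized: x = 39


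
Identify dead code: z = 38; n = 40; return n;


z is assigned but never read
Dead: 'z = 38'


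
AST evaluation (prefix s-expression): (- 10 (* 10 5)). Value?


Evaluate inner: (* 10 5) = 50
Evaluate root: (- 10 50) = -40
Result: -40


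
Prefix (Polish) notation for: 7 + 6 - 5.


left-to-right (same/higher precedence on left): tree is (- (+ 7 6) 5)
Prefix: - + 7 6 5


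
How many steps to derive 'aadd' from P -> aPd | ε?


Derivation: P => aPd => aaPdd => aadd
Steps: 3


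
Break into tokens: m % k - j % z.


Scan left to right, longest-match per lexeme
Tokens: ID(m), OP(%), ID(k), OP(-), ID(j), OP(%), ID(z)


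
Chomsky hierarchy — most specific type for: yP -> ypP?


LHS has context (more than one symbol) and |LHS| ≤ |RHS|
Classification: Type 1 (Context-Sensitive)


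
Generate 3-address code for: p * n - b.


Break into single-operator statements:
t1 = p * n
t2 = t1 - b


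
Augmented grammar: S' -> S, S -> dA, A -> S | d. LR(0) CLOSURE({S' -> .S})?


Start: S' -> .S
For each item with dot before a nonterminal B, add B -> .γ for every B-production
Closure: [S' -> .S, S -> .dA]


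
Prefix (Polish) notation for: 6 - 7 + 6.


left-to-right (same/higher precedence on left): tree is (+ (- 6 7) 6)
Prefix: + - 6 7 6


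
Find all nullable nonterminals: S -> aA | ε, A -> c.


A nonterminal is nullable iff some alternative derives ε (directly, or every symbol in it is nullable)
Nullable: {S}


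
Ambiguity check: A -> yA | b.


right-linear, alternatives start with distinct terminals 'y' vs 'b': unique leftmost derivation
Unambiguous


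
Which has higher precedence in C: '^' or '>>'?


'>>' is shift (level 8); '^' is bitwise XOR (level 4)
Higher level binds tighter
'>>' has higher precedence than '^'


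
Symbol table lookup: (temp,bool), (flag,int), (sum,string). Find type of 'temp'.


Lookup 'temp' → type bool


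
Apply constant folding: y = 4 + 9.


4 + 9 = 13 at compile time
Optimized: y = 13
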